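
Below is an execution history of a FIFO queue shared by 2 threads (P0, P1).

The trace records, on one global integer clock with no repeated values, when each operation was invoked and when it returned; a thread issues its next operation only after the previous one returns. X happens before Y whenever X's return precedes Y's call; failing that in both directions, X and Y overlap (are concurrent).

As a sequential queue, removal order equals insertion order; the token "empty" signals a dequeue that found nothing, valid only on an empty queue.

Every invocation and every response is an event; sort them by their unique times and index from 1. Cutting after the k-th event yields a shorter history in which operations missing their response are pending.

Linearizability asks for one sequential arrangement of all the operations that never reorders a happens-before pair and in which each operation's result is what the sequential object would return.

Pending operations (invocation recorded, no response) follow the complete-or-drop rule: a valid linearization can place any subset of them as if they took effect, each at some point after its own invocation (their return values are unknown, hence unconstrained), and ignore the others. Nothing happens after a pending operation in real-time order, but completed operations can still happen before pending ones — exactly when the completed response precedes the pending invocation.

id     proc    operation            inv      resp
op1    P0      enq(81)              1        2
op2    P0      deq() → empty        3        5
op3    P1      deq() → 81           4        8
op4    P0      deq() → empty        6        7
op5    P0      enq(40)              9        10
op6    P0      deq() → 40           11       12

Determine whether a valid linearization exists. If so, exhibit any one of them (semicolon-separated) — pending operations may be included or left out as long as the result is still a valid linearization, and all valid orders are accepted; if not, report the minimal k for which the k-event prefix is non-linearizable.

linearizable — witness: op1; op3; op2; op4; op5; op6

1. op1 enq(81), leaving queue <81>
2. op3 deq() → 81, leaving queue <>
3. op2 deq() → empty, leaving queue <>
4. op4 deq() → empty, leaving queue <>
5. op5 enq(40), leaving queue <40>
6. op6 deq() → 40, leaving queue <>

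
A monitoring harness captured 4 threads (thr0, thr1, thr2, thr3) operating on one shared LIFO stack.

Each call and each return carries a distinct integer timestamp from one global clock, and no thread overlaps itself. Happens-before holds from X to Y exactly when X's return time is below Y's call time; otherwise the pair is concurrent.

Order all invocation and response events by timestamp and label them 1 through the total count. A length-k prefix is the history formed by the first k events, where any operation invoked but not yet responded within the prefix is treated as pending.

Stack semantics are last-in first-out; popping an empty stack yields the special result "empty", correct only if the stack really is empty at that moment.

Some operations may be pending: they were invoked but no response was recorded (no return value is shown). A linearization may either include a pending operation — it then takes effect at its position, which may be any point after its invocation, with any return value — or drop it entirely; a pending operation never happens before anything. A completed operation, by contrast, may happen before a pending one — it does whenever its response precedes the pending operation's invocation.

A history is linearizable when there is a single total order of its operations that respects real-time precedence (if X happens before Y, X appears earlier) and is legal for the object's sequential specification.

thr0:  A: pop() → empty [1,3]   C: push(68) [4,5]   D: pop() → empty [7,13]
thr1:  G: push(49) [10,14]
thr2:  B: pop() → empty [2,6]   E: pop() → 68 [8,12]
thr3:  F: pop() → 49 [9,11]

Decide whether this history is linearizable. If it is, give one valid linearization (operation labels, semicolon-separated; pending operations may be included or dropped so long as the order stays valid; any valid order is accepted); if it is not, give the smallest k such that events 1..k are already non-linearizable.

linearizable — witness: A; B; C; E; D; G; F

after step 1 (A pop() → empty): stack <>
after step 2 (B pop() → empty): stack <>
after step 3 (C push(68)): stack <68>
after step 4 (E pop() → 68): stack <>
after step 5 (D pop() → empty): stack <>
after step 6 (G push(49)): stack <49>
after step 7 (F pop() → 49): stack <>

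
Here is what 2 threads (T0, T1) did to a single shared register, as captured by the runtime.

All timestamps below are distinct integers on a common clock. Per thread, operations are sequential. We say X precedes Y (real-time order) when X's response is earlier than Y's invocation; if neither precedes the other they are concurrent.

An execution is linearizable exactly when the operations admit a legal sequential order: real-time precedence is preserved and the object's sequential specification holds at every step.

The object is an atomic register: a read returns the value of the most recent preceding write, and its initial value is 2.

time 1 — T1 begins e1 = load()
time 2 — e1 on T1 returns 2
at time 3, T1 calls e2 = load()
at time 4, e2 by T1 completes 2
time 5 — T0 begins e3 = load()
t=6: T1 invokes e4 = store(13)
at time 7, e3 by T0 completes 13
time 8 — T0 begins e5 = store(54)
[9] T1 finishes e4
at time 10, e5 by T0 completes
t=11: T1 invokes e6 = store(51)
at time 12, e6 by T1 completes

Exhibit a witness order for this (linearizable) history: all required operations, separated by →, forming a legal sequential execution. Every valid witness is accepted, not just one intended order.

step 1: e1 load() → 2 — value 2
step 2: e2 load() → 2 — value 2
step 3: e4 store(13) — value 13
step 4: e3 load() → 13 — value 13
step 5: e5 store(54) — value 54
step 6: e6 store(51) — value 51

e1 → e2 → e4 → e3 → e5 → e6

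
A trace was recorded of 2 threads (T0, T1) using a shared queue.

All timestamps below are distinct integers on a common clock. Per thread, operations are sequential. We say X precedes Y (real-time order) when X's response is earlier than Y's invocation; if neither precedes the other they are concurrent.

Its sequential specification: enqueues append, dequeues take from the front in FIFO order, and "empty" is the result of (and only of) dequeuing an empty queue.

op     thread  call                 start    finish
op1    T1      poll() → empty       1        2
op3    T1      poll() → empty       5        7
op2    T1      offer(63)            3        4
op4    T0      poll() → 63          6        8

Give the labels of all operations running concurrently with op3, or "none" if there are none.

op3 spans [5,7]; an op avoiding the whole window 5..7 is ordered, any other is concurrent
op1 [1,2]: before
op2 [3,4]: before
op4 [6,8]: concurrent

op4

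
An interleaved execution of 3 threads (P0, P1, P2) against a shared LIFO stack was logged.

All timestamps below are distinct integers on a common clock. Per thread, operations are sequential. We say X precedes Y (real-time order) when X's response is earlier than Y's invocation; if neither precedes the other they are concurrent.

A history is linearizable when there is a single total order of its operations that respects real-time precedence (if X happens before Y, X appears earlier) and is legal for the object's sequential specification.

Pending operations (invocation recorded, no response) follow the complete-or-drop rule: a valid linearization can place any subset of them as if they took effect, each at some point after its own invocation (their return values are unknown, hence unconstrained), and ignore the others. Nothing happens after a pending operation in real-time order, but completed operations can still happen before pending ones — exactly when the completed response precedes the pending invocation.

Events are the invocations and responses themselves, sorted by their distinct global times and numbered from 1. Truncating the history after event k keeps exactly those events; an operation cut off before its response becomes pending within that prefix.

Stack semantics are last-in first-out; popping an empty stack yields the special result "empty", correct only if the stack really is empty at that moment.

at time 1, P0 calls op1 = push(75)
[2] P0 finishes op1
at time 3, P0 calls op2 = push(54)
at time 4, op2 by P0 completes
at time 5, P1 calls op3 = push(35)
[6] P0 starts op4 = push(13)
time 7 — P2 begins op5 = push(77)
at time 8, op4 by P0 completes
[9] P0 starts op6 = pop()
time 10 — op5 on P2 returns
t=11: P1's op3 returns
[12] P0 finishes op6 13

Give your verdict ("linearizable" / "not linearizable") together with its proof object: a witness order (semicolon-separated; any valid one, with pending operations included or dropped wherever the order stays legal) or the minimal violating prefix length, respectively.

linearizable — witness: op1; op2; op3; op4; op6; op5

after step 1 (op1 push(75)): stack <75>
after step 2 (op2 push(54)): stack <75,54>
after step 3 (op3 push(35)): stack <75,54,35>
after step 4 (op4 push(13)): stack <75,54,35,13>
after step 5 (op6 pop() → 13): stack <75,54,35>
after step 6 (op5 push(77)): stack <75,54,35,77>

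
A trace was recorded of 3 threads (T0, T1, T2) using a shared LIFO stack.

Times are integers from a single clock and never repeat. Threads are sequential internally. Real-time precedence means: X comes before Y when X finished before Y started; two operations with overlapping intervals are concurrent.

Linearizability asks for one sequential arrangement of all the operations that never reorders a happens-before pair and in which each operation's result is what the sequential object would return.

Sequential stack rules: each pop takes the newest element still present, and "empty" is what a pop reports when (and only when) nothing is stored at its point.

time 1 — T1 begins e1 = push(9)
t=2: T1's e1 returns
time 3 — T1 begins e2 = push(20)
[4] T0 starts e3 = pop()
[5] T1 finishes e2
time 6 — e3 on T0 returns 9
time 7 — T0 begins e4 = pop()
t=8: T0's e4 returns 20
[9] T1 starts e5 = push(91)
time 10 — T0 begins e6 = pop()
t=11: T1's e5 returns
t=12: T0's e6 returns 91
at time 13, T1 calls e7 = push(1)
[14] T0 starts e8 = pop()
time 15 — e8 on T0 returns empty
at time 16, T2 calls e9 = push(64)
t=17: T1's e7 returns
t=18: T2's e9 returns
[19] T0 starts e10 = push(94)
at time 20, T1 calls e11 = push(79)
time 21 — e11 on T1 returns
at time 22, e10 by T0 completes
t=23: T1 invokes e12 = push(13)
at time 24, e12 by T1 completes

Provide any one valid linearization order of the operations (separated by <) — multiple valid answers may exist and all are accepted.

e1 < e3 < e2 < e4 < e5 < e6 < e8 < e7 < e9 < e10 < e11 < e12

1. e1 push(9), leaving stack <9>
2. e3 pop() → 9, leaving stack <>
3. e2 push(20), leaving stack <20>
4. e4 pop() → 20, leaving stack <>
5. e5 push(91), leaving stack <91>
6. e6 pop() → 91, leaving stack <>
7. e8 pop() → empty, leaving stack <>
8. e7 push(1), leaving stack <1>
9. e9 push(64), leaving stack <1,64>
10. e10 push(94), leaving stack <1,64,94>
11. e11 push(79), leaving stack <1,64,94,79>
12. e12 push(13), leaving stack <1,64,94,79,13>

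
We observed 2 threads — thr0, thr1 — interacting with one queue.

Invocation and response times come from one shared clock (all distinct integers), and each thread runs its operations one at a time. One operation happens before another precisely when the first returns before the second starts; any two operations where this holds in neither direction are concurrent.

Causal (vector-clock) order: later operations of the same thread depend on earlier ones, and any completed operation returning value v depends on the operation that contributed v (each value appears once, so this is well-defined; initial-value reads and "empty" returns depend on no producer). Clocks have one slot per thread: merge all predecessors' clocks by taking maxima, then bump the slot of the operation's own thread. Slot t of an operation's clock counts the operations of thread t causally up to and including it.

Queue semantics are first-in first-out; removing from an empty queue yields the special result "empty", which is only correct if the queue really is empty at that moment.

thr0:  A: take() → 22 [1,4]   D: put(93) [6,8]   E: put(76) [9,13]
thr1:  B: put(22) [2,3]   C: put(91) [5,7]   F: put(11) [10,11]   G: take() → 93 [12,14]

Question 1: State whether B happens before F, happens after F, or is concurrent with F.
Answer: before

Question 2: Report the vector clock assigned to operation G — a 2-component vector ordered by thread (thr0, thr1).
Answer: (2, 4)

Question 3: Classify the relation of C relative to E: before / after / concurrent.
Answer: before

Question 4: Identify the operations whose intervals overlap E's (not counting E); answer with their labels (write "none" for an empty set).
Answer: F, G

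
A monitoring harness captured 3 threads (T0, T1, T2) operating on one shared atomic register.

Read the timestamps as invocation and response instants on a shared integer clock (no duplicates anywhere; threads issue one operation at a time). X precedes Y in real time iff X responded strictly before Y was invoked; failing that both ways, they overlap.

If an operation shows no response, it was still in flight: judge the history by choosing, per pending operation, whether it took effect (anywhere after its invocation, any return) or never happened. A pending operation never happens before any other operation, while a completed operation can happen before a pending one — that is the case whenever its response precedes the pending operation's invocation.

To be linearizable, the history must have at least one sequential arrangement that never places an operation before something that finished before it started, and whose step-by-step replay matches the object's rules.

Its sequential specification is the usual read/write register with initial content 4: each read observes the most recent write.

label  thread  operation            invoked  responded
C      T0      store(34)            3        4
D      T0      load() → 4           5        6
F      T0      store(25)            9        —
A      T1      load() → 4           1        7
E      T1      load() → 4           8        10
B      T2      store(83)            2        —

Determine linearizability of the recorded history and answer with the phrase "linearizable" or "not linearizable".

the violation lands at event 6, D's response at time 6: events 1..5 linearize, events 1..6 do not
exhaustive check: the 2 completed atomic register ops admit one real-time order; illegal
no escape via the 2 pending operations (A, B): every completion choice fails
one such order, C, D (pending dropped), breaks at step 2 where D load() → 4 is illegal

not linearizable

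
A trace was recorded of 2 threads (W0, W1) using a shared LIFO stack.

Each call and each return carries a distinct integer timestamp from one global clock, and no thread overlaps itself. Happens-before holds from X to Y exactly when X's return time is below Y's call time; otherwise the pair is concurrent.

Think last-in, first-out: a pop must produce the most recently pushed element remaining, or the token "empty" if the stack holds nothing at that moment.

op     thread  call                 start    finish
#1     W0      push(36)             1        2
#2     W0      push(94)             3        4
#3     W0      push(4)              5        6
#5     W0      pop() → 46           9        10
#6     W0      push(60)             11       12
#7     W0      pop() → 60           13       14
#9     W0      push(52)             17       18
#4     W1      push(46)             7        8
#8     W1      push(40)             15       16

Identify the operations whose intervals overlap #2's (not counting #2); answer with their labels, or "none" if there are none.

none

#2 spans [3,4]; an op avoiding the whole window 3..4 is ordered, any other is concurrent
#1 [1,2]: before
#3 [5,6]: after
#4 [7,8]: after
#5 [9,10]: after
#6 [11,12]: after
#7 [13,14]: after
#8 [15,16]: after
#9 [17,18]: after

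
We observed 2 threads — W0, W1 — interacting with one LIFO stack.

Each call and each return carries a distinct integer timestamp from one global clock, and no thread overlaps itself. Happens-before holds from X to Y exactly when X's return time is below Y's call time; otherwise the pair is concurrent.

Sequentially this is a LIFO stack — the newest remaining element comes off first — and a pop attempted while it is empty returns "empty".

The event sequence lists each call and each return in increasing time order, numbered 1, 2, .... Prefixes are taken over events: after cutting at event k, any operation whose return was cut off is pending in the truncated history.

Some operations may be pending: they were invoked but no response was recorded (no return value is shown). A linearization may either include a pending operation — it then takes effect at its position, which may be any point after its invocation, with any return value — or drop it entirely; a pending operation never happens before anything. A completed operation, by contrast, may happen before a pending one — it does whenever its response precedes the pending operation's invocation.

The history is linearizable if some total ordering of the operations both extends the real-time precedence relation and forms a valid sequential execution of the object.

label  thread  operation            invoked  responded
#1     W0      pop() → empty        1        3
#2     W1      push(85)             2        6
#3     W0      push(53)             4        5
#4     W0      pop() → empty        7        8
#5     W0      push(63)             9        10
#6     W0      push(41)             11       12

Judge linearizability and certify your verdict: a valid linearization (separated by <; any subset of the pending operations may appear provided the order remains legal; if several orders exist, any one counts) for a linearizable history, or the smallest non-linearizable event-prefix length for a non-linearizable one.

prefix check: 1..7 passes, 1..8 fails once #4's time-8 response joins
every one of the 3 real-time-consistent orders over 4 completed LIFO stack ops fails the sequential spec
sample order #1, #2, #3, #4 stalls at step 4 — #4 pop() → empty has no legal effect
sample order #1, #3, #2, #4 stalls at step 4 — #4 pop() → empty has no legal effect

not linearizable — minimal violating prefix: 8 events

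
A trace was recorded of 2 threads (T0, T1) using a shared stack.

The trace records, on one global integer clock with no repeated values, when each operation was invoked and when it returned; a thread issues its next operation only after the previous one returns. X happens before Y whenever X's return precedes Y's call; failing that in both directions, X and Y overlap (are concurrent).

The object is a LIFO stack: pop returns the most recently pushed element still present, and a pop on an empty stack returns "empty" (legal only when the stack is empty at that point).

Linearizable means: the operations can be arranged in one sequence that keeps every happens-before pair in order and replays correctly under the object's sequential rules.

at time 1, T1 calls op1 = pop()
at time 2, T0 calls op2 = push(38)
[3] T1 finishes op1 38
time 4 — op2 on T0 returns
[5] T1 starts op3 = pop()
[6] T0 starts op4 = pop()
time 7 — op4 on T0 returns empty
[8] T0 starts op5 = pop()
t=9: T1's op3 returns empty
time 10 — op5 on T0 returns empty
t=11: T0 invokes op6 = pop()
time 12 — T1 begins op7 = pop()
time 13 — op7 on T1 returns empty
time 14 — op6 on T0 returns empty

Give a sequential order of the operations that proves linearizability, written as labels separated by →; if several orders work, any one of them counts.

after step 1 (op2 push(38)): stack <38>
after step 2 (op1 pop() → 38): stack <>
after step 3 (op3 pop() → empty): stack <>
after step 4 (op4 pop() → empty): stack <>
after step 5 (op5 pop() → empty): stack <>
after step 6 (op6 pop() → empty): stack <>
after step 7 (op7 pop() → empty): stack <>

op2 → op1 → op3 → op4 → op5 → op6 → op7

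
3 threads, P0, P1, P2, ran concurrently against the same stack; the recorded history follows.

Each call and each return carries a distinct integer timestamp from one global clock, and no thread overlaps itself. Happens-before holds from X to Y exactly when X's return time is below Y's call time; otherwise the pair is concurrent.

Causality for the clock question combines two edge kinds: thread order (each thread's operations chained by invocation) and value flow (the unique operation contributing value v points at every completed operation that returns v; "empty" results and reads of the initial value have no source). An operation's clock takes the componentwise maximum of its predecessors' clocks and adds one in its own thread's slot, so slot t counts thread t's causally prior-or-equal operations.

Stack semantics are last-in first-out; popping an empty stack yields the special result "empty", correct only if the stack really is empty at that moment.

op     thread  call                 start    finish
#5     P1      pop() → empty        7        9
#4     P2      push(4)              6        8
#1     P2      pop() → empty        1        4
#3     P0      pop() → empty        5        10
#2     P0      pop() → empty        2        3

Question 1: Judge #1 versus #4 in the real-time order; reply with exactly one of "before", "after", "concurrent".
Answer: before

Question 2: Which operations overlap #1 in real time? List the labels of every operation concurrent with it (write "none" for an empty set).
Answer: #2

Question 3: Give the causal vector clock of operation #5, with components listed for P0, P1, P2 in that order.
Answer: (0, 1, 0)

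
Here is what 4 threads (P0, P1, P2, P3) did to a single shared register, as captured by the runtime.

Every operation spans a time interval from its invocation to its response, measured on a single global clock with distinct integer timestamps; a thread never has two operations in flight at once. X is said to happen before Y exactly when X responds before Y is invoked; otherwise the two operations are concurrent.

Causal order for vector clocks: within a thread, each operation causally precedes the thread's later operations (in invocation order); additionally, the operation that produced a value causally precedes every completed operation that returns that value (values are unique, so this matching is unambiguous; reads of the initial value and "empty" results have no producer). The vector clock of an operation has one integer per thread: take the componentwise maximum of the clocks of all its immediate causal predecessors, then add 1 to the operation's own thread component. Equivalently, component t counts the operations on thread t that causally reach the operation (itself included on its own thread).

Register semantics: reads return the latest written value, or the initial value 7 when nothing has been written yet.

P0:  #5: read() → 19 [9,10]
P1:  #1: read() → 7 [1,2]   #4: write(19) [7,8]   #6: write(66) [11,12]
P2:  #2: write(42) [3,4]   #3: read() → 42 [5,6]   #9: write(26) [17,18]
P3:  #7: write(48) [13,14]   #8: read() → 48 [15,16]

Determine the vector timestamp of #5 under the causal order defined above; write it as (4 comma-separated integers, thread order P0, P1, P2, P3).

(1, 2, 0, 0)

VC(#7, invoked at 13): no causal predecessors; +1 on P3 → (0, 0, 0, 1)
VC(#2, invoked at 3): no causal predecessors; +1 on P2 → (0, 0, 1, 0)
VC(#1, invoked at 1): no causal predecessors; +1 on P1 → (0, 1, 0, 0)
merge at #8 (invoked 15): VC(#7)=(0, 0, 0, 1), own-thread bump on P3 → (0, 0, 0, 2)
merge at #3 (invoked 5): VC(#2)=(0, 0, 1, 0), own-thread bump on P2 → (0, 0, 2, 0)
merge at #4 (invoked 7): VC(#1)=(0, 1, 0, 0), own-thread bump on P1 → (0, 2, 0, 0)
merge at #9 (invoked 17): VC(#3)=(0, 0, 2, 0), own-thread bump on P2 → (0, 0, 3, 0)
merge at #6 (invoked 11): VC(#4)=(0, 2, 0, 0), own-thread bump on P1 → (0, 3, 0, 0)
merge at #5 (invoked 9): VC(#4)=(0, 2, 0, 0), own-thread bump on P0 → (1, 2, 0, 0)
target: VC(#5) = (1, 2, 0, 0)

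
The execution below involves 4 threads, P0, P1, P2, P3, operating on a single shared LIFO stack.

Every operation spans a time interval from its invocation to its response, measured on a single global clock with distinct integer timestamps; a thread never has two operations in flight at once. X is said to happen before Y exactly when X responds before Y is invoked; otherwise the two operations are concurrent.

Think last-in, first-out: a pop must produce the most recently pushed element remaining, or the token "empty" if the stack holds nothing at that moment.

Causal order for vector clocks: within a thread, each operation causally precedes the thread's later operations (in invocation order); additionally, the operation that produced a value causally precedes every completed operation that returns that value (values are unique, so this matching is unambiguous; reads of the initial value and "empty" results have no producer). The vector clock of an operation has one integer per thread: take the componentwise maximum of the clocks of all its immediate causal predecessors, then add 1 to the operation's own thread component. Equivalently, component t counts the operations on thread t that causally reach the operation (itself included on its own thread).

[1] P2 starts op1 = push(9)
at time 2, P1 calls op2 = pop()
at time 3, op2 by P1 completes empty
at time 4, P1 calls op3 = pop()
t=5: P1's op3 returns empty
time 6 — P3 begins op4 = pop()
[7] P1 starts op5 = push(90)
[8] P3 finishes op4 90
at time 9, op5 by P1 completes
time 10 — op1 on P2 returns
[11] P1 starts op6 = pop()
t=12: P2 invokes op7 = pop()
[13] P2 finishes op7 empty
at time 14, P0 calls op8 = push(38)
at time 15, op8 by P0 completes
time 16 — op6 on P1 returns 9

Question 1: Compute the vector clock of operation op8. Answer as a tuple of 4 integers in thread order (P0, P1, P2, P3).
Answer: (1, 0, 0, 0)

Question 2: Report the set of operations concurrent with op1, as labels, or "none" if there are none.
Answer: op2, op3, op4, op5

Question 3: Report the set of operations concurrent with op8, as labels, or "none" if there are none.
Answer: op6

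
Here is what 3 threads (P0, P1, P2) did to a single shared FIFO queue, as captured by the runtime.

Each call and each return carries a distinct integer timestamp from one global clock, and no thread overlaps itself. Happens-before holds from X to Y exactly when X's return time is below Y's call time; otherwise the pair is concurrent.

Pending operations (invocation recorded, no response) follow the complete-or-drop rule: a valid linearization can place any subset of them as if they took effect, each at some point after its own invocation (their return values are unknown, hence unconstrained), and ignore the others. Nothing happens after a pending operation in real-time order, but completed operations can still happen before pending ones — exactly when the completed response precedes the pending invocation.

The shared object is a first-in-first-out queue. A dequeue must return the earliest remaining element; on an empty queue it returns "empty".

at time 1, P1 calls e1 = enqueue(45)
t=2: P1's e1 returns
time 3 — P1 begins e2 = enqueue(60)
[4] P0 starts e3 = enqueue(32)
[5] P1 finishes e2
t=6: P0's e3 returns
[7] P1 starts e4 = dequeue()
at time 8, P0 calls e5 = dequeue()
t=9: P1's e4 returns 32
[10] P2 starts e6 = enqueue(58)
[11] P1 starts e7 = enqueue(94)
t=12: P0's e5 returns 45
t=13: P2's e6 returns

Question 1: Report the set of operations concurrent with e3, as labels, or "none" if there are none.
Answer: e2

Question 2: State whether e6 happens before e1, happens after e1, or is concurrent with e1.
Answer: after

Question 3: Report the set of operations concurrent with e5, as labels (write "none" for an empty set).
Answer: e4, e6, e7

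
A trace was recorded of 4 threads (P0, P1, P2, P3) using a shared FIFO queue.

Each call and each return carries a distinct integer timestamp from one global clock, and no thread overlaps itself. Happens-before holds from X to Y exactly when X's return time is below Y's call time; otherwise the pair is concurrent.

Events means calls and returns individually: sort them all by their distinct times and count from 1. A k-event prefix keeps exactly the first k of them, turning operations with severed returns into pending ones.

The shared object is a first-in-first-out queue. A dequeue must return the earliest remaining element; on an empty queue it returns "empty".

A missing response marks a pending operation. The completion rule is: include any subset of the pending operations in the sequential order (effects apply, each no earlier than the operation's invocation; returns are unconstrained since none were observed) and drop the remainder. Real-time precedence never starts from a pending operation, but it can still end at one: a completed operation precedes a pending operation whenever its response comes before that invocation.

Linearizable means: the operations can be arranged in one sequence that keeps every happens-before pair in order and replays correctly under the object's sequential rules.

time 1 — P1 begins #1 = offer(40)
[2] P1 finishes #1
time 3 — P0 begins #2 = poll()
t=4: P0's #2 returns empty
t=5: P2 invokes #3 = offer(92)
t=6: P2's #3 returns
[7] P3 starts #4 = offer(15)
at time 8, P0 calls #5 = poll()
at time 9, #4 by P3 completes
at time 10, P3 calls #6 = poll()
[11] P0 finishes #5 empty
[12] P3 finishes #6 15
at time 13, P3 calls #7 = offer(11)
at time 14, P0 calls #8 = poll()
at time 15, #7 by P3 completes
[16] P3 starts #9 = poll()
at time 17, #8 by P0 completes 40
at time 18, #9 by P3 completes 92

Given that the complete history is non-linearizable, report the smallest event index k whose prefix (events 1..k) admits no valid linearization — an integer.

4

events 1..3 are still linearizable — one witness is #1:
1. #1 offer(40), leaving queue <40>
with event 4 included (#2 responding at time 4), all real-time-consistent orders fail
for example #1, #2 fails at step 2: #2 poll() → empty is not legal there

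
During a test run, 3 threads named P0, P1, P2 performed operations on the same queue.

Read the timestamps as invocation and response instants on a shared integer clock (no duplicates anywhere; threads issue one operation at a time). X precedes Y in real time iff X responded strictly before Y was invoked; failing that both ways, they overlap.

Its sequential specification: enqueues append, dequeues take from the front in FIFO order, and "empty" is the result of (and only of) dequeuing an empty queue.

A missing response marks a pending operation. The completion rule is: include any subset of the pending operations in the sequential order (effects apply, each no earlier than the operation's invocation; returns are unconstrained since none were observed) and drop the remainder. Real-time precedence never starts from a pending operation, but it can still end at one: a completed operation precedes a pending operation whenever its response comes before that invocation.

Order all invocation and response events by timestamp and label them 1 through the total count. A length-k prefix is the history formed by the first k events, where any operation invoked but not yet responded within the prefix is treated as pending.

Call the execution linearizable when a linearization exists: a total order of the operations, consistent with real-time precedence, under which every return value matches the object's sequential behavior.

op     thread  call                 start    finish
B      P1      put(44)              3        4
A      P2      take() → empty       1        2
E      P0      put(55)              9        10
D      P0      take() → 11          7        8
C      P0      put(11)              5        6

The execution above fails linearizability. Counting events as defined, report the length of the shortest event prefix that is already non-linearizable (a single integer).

events 1..7 are still linearizable — one witness is A, B, C:
after step 1 (A take() → empty): queue <>
after step 2 (B put(44)): queue <44>
after step 3 (C put(11)): queue <44,11>
include event 8 — D responding at 8 — and every candidate order breaks
e.g. A, B, C, D: illegal at step 4, since D take() → 11 cannot apply there

8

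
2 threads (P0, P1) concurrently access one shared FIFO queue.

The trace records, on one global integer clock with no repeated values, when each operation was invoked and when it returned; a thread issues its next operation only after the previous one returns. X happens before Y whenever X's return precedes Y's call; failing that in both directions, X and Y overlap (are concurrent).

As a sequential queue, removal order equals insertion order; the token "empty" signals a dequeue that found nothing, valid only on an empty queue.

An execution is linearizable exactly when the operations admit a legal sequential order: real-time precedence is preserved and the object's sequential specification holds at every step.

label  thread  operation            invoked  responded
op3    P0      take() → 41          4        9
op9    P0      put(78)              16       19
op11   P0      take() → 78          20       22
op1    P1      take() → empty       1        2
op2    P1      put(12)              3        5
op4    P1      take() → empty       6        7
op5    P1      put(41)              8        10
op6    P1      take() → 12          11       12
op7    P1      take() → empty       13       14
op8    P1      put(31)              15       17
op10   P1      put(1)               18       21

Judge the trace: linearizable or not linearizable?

not linearizable

prefix check: 1..8 passes, 1..9 fails once op3's time-9 response joins
real-time-consistent orders of the 4 completed operations: 3 — all fail the FIFO queue replay
no completion choice of the 1 pending operation (op5) rescues it — every subset was tried
e.g. op1, op2, op3, op4 (pending dropped): illegal at step 3, since op3 take() → 41 cannot apply there
e.g. op1, op2, op4, op3 (pending dropped): illegal at step 3, since op4 take() → empty cannot apply there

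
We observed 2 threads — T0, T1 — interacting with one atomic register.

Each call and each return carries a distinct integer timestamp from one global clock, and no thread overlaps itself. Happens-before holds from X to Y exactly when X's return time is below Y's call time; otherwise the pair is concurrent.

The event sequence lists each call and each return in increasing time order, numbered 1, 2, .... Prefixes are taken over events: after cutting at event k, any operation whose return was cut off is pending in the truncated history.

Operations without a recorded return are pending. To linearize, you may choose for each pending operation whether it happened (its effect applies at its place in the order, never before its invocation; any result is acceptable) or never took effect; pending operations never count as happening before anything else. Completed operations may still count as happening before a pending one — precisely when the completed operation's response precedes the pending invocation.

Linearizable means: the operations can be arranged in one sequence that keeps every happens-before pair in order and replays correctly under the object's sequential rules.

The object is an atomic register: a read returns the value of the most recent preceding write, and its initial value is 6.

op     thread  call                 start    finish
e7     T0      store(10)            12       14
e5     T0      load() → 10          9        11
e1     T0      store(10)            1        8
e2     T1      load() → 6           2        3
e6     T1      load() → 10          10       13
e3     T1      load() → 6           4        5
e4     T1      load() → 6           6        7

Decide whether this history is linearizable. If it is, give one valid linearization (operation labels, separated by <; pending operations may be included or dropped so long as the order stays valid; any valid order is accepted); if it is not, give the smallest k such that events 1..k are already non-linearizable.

linearizable — witness: e2 < e3 < e4 < e1 < e5 < e6 < e7

step 1: e2 load() → 6 — value 6
step 2: e3 load() → 6 — value 6
step 3: e4 load() → 6 — value 6
step 4: e1 store(10) — value 10
step 5: e5 load() → 10 — value 10
step 6: e6 load() → 10 — value 10
step 7: e7 store(10) — value 10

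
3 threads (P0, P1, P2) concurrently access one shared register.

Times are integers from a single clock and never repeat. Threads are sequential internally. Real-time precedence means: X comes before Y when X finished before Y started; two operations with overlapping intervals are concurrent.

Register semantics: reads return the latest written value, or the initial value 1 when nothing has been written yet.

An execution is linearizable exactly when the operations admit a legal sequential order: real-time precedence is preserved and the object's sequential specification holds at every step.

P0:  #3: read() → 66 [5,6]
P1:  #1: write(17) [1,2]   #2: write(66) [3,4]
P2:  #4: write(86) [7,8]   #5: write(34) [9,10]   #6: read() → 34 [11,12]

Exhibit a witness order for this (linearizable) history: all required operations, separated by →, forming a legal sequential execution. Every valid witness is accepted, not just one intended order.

after step 1 (#1 write(17)): value 17
after step 2 (#2 write(66)): value 66
after step 3 (#3 read() → 66): value 66
after step 4 (#4 write(86)): value 86
after step 5 (#5 write(34)): value 34
after step 6 (#6 read() → 34): value 34

#1 → #2 → #3 → #4 → #5 → #6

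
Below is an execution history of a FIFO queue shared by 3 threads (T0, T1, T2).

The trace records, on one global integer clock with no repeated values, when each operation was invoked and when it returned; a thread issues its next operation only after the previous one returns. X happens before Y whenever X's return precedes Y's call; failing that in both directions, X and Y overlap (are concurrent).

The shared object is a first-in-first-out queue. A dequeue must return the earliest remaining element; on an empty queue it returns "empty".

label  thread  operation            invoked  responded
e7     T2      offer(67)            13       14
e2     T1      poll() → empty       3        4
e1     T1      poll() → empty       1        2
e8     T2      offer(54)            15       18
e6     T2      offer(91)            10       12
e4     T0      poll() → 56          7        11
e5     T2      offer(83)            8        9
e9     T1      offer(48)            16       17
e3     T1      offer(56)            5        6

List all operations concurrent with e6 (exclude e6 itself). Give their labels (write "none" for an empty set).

overlap test against e6 [10,12]: concurrent iff the interval meets 10..12
e1 [1,2]: before
e2 [3,4]: before
e3 [5,6]: before
e4 [7,11]: concurrent
e5 [8,9]: before
e7 [13,14]: after
e8 [15,18]: after
e9 [16,17]: after

e4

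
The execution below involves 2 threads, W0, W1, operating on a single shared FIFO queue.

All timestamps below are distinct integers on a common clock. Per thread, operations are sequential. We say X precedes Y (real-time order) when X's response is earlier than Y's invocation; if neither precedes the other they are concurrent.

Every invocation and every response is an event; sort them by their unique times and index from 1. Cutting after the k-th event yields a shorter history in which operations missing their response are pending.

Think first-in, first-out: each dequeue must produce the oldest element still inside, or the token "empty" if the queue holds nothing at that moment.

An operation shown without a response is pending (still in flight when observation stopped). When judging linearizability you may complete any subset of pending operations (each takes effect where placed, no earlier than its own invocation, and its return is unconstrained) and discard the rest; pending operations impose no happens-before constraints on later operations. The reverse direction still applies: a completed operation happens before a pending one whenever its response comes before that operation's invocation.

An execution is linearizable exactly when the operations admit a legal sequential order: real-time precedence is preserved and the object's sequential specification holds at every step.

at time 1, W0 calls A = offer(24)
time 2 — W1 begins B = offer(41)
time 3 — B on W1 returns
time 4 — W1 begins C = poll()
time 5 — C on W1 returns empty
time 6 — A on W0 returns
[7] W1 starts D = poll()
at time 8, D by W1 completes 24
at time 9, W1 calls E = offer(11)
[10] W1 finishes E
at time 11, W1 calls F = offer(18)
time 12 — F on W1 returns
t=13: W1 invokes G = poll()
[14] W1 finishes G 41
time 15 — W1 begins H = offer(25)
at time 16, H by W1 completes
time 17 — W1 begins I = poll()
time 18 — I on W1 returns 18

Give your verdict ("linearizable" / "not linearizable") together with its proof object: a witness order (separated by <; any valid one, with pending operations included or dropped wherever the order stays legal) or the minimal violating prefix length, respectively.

events 1..4 are fine; event 5 — the response of C at time 5 — makes the prefix non-linearizable
exactly one order of the 2 completed ops respects real time; the FIFO queue replay fails
no escape via the 1 pending operation (A): every completion choice fails
sample order B, C (pending dropped) stalls at step 2 — C poll() → empty has no legal effect

not linearizable — minimal violating prefix: 5 events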